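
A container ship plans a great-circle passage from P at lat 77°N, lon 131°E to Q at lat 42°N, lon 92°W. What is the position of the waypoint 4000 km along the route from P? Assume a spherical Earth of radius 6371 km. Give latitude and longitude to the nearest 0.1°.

≈ lat 63.4°N, lon 100.7°W

Convert each endpoint to a unit vector on the sphere (x = cos φ cos λ, y = cos φ sin λ, z = sin φ).
The central angle between the endpoints is δ = arccos(p₁·p₂) ≈ 1.013 rad (58.0°). The total great-circle distance is δ·R ≈ 1.013 × 6371 ≈ 6451 km, so the target fraction is f = 4000/6451 ≈ 0.620.
Interpolate at f ≈ 0.620 with slerp weights a = sin((1−f)δ)/sin δ ≈ 0.442, b = sin(fδ)/sin δ ≈ 0.693.
p = a·p₁ + b·p₂ ≈ (-0.083, -0.439, 0.895); φ = arcsin(p_z) ≈ 63.44°, λ = atan2(p_y, p_x) ≈ -100.73°.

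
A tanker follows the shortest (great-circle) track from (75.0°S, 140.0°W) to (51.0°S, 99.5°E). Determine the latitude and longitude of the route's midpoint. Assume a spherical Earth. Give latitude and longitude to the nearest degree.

≈ (73°S, 124°E)

The haversine formula gives a central angle δ ≈ 0.839 rad (48.1°) between the endpoints.
Interpolate at f = 1/2 with slerp weights a = sin((1−f)δ)/sin δ ≈ 0.548, b = sin(fδ)/sin δ ≈ 0.548.
p = a·p₁ + b·p₂ ≈ (-0.165, 0.249, -0.954); φ = arcsin(p_z) ≈ -72.62°, λ = atan2(p_y, p_x) ≈ 123.62°.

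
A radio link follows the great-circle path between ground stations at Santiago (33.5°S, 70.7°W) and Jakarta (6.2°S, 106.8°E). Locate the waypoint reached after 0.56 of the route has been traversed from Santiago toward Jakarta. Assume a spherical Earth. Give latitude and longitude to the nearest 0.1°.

Write both endpoints as unit vectors p₁, p₂ with components (cos φ cos λ, cos φ sin λ, sin φ).
The central angle between the endpoints is δ = arccos(p₁·p₂) ≈ 2.447 rad (140.2°).
Interpolate at f = 0.56 with slerp weights a = sin((1−f)δ)/sin δ ≈ 1.376, b = sin(fδ)/sin δ ≈ 1.532.
p = a·p₁ + b·p₂ ≈ (-0.061, 0.375, -0.925); φ = arcsin(p_z) ≈ -67.69°, λ = atan2(p_y, p_x) ≈ 99.22°.

≈ 67.7°S, 99.2°E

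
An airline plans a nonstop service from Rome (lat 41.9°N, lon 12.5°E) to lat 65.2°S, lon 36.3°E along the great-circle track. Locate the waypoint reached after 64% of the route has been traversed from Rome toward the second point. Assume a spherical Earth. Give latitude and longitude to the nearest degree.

The haversine formula gives a central angle δ ≈ 1.897 rad (108.7°) between the endpoints.
Interpolate at f = 0.64 with slerp weights a = sin((1−f)δ)/sin δ ≈ 0.666, b = sin(fδ)/sin δ ≈ 0.989.
p = a·p₁ + b·p₂ ≈ (0.819, 0.353, -0.453); φ = arcsin(p_z) ≈ -26.94°, λ = atan2(p_y, p_x) ≈ 23.33°.

≈ lat 27°S, lon 23°E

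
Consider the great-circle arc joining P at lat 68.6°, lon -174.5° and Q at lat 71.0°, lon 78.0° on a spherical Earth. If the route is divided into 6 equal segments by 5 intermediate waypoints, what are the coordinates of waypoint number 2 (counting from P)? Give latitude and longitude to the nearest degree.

≈ lat 76°, lon 159°

Convert each endpoint to a unit vector on the sphere (x = cos φ cos λ, y = cos φ sin λ, z = sin φ).
The central angle between the endpoints is δ = arccos(p₁·p₂) ≈ 0.565 rad (32.4°).
Interpolate at f = 2/6 with slerp weights a = sin((1−f)δ)/sin δ ≈ 0.687, b = sin(fδ)/sin δ ≈ 0.350.
p = a·p₁ + b·p₂ ≈ (-0.226, 0.087, 0.970); φ = arcsin(p_z) ≈ 75.99°, λ = atan2(p_y, p_x) ≈ 158.86°.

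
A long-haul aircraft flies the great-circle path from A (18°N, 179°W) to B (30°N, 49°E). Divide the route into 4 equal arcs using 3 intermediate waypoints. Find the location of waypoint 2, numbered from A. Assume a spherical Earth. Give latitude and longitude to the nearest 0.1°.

Write both endpoints as unit vectors p₁, p₂ with components (cos φ cos λ, cos φ sin λ, sin φ).
The central angle between the endpoints is δ = arccos(p₁·p₂) ≈ 1.979 rad (113.4°).
Interpolate at f = 2/4 with slerp weights a = sin((1−f)δ)/sin δ ≈ 0.910, b = sin(fδ)/sin δ ≈ 0.910.
p = a·p₁ + b·p₂ ≈ (-0.348, 0.580, 0.736); φ = arcsin(p_z) ≈ 47.43°, λ = atan2(p_y, p_x) ≈ 121.00°.

≈ (47.4°N, 121.0°E)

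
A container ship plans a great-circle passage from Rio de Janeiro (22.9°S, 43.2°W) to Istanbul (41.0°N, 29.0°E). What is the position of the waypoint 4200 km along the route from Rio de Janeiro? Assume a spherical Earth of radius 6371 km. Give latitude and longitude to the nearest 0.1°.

≈ 4.8°N, 17.0°W

From cos δ = sin φ₁ sin φ₂ + cos φ₁ cos φ₂ cos Δλ, the central angle is δ ≈ 1.614 rad (92.5°). The total great-circle distance is δ·R ≈ 1.614 × 6371 ≈ 10280 km, so the target fraction is f = 4200/10280 ≈ 0.409.
Interpolate at f ≈ 0.409 with slerp weights a = sin((1−f)δ)/sin δ ≈ 0.817, b = sin(fδ)/sin δ ≈ 0.613.
p = a·p₁ + b·p₂ ≈ (0.953, -0.291, 0.084); φ = arcsin(p_z) ≈ 4.84°, λ = atan2(p_y, p_x) ≈ -16.96°.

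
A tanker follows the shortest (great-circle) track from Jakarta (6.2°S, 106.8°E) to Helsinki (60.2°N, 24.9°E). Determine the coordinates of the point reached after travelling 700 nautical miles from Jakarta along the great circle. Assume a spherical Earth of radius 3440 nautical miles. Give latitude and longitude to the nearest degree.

≈ 4°N, 101°E

Write both endpoints as unit vectors p₁, p₂ with components (cos φ cos λ, cos φ sin λ, sin φ).
The central angle between the endpoints is δ = arccos(p₁·p₂) ≈ 1.595 rad (91.4°). The total great-circle distance is δ·R ≈ 1.595 × 3440 ≈ 5486 nmi, so the target fraction is f = 700/5486 ≈ 0.128.
Interpolate at f ≈ 0.128 with slerp weights a = sin((1−f)δ)/sin δ ≈ 0.984, b = sin(fδ)/sin δ ≈ 0.202.
p = a·p₁ + b·p₂ ≈ (-0.192, 0.979, 0.069); φ = arcsin(p_z) ≈ 3.96°, λ = atan2(p_y, p_x) ≈ 101.08°.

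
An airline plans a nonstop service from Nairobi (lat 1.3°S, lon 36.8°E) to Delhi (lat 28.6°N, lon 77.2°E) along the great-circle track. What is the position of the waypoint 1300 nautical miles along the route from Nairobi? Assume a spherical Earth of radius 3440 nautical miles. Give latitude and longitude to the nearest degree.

Write both endpoints as unit vectors p₁, p₂ with components (cos φ cos λ, cos φ sin λ, sin φ).
The central angle between the endpoints is δ = arccos(p₁·p₂) ≈ 0.853 rad (48.9°). The total great-circle distance is δ·R ≈ 0.853 × 3440 ≈ 2935 nmi, so the target fraction is f = 1300/2935 ≈ 0.443.
Interpolate at f ≈ 0.443 with slerp weights a = sin((1−f)δ)/sin δ ≈ 0.607, b = sin(fδ)/sin δ ≈ 0.490.
p = a·p₁ + b·p₂ ≈ (0.581, 0.783, 0.221); φ = arcsin(p_z) ≈ 12.75°, λ = atan2(p_y, p_x) ≈ 53.40°.

≈ lat 13°N, lon 53°E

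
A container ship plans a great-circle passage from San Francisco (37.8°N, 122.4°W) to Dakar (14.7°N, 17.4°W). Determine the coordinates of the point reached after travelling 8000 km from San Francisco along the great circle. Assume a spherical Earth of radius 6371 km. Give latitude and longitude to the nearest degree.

Write both endpoints as unit vectors p₁, p₂ with components (cos φ cos λ, cos φ sin λ, sin φ).
The central angle between the endpoints is δ = arccos(p₁·p₂) ≈ 1.613 rad (92.4°). The total great-circle distance is δ·R ≈ 1.613 × 6371 ≈ 10277 km, so the target fraction is f = 8000/10277 ≈ 0.778.
Interpolate at f ≈ 0.778 with slerp weights a = sin((1−f)δ)/sin δ ≈ 0.350, b = sin(fδ)/sin δ ≈ 0.952.
p = a·p₁ + b·p₂ ≈ (0.730, -0.509, 0.456); φ = arcsin(p_z) ≈ 27.14°, λ = atan2(p_y, p_x) ≈ -34.88°.

≈ (27°N, 35°W)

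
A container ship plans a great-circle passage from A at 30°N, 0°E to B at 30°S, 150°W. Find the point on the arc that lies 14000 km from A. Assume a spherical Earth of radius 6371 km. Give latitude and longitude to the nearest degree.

≈ 23°S, 119°W

The haversine formula gives a central angle δ ≈ 2.689 rad (154.1°) between the endpoints. The total great-circle distance is δ·R ≈ 2.689 × 6371 ≈ 17135 km, so the target fraction is f = 14000/17135 ≈ 0.817.
Interpolate at f ≈ 0.817 with slerp weights a = sin((1−f)δ)/sin δ ≈ 1.081, b = sin(fδ)/sin δ ≈ 1.854.
p = a·p₁ + b·p₂ ≈ (-0.454, -0.803, -0.386); φ = arcsin(p_z) ≈ -22.73°, λ = atan2(p_y, p_x) ≈ -119.49°.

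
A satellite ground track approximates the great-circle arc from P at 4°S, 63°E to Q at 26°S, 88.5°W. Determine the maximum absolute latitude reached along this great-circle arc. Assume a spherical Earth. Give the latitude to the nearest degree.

≈ 49°S

The great circle lies in the plane with unit normal n̂ = (p₁ × p₂)/|p₁ × p₂|.
Here n̂_z ≈ -0.655; the vertex latitude is φ_max = arccos|n̂_z| ≈ 49.1°.
Check via Clairaut: cos φ_max = |cos φ₁| · sin C = cos(4.0°)·sin(138.9°) ≈ 0.655, again giving ≈ 49.1°.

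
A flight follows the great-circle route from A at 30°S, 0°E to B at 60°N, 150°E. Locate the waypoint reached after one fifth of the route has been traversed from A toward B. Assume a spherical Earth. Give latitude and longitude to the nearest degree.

Write both endpoints as unit vectors p₁, p₂ with components (cos φ cos λ, cos φ sin λ, sin φ).
The central angle between the endpoints is δ = arccos(p₁·p₂) ≈ 2.512 rad (143.9°).
Interpolate at f = 1/5 with slerp weights a = sin((1−f)δ)/sin δ ≈ 1.537, b = sin(fδ)/sin δ ≈ 0.817.
p = a·p₁ + b·p₂ ≈ (0.977, 0.204, -0.061); φ = arcsin(p_z) ≈ -3.48°, λ = atan2(p_y, p_x) ≈ 11.81°.

≈ 3°S, 12°E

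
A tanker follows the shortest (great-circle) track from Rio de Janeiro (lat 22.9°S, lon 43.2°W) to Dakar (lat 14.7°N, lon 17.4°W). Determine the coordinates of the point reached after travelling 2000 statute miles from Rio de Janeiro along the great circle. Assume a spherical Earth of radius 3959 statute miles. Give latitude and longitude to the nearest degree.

Write both endpoints as unit vectors p₁, p₂ with components (cos φ cos λ, cos φ sin λ, sin φ).
The central angle between the endpoints is δ = arccos(p₁·p₂) ≈ 0.791 rad (45.3°). The total great-circle distance is δ·R ≈ 0.791 × 3959 ≈ 3130 mi, so the target fraction is f = 2000/3130 ≈ 0.639.
Interpolate at f ≈ 0.639 with slerp weights a = sin((1−f)δ)/sin δ ≈ 0.396, b = sin(fδ)/sin δ ≈ 0.681.
p = a·p₁ + b·p₂ ≈ (0.894, -0.447, 0.019); φ = arcsin(p_z) ≈ 1.07°, λ = atan2(p_y, p_x) ≈ -26.54°.

≈ lat 1°N, lon 27°W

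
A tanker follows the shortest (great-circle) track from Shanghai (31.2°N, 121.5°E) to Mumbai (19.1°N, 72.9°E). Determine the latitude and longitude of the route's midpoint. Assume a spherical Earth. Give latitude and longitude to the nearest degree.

≈ 27°N, 96°E

Convert each endpoint to a unit vector on the sphere (x = cos φ cos λ, y = cos φ sin λ, z = sin φ).
The central angle between the endpoints is δ = arccos(p₁·p₂) ≈ 0.790 rad (45.2°).
Interpolate at f = 1/2 with slerp weights a = sin((1−f)δ)/sin δ ≈ 0.542, b = sin(fδ)/sin δ ≈ 0.542.
p = a·p₁ + b·p₂ ≈ (-0.092, 0.884, 0.458); φ = arcsin(p_z) ≈ 27.25°, λ = atan2(p_y, p_x) ≈ 95.91°.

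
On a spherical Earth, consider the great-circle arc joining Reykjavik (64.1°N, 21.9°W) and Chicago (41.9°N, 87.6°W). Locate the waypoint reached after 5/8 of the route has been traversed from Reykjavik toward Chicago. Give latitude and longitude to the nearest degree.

From cos δ = sin φ₁ sin φ₂ + cos φ₁ cos φ₂ cos Δλ, the central angle is δ ≈ 0.746 rad (42.7°).
Interpolate at f = 5/8 with slerp weights a = sin((1−f)δ)/sin δ ≈ 0.407, b = sin(fδ)/sin δ ≈ 0.662.
p = a·p₁ + b·p₂ ≈ (0.186, -0.559, 0.808); φ = arcsin(p_z) ≈ 53.93°, λ = atan2(p_y, p_x) ≈ -71.64°.

≈ 54°N, 72°W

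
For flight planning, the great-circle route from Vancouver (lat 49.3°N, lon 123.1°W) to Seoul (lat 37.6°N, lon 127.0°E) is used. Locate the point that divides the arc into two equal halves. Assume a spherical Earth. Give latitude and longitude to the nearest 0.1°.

Write both endpoints as unit vectors p₁, p₂ with components (cos φ cos λ, cos φ sin λ, sin φ).
The central angle between the endpoints is δ = arccos(p₁·p₂) ≈ 1.280 rad (73.3°).
Interpolate at f = 1/2 with slerp weights a = sin((1−f)δ)/sin δ ≈ 0.623, b = sin(fδ)/sin δ ≈ 0.623.
p = a·p₁ + b·p₂ ≈ (-0.519, 0.054, 0.853); φ = arcsin(p_z) ≈ 58.53°, λ = atan2(p_y, p_x) ≈ 174.07°.

≈ lat 58.5°N, lon 174.1°E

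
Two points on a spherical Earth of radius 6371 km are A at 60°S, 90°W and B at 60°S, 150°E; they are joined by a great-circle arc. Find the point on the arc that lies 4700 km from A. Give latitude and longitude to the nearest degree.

≈ 67°S, 163°E

The haversine formula gives a central angle δ ≈ 0.896 rad (51.3°) between the endpoints. The total great-circle distance is δ·R ≈ 0.896 × 6371 ≈ 5706 km, so the target fraction is f = 4700/5706 ≈ 0.824.
Interpolate at f ≈ 0.824 with slerp weights a = sin((1−f)δ)/sin δ ≈ 0.201, b = sin(fδ)/sin δ ≈ 0.862.
p = a·p₁ + b·p₂ ≈ (-0.373, 0.115, -0.921); φ = arcsin(p_z) ≈ -67.03°, λ = atan2(p_y, p_x) ≈ 162.92°.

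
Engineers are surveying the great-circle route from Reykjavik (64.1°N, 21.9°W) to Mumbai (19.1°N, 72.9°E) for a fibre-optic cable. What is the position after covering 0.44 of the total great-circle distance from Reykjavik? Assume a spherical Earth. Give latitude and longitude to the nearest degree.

≈ 54°N, 42°E

From cos δ = sin φ₁ sin φ₂ + cos φ₁ cos φ₂ cos Δλ, the central angle is δ ≈ 1.308 rad (74.9°).
Interpolate at f = 0.44 with slerp weights a = sin((1−f)δ)/sin δ ≈ 0.692, b = sin(fδ)/sin δ ≈ 0.564.
p = a·p₁ + b·p₂ ≈ (0.437, 0.396, 0.807); φ = arcsin(p_z) ≈ 53.84°, λ = atan2(p_y, p_x) ≈ 42.18°.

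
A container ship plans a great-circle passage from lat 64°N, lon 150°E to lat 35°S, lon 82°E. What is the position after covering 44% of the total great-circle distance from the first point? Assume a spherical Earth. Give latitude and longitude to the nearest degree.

≈ lat 23°N, lon 107°E

From cos δ = sin φ₁ sin φ₂ + cos φ₁ cos φ₂ cos Δλ, the central angle is δ ≈ 1.962 rad (112.4°).
Interpolate at f = 0.44 with slerp weights a = sin((1−f)δ)/sin δ ≈ 0.963, b = sin(fδ)/sin δ ≈ 0.822.
p = a·p₁ + b·p₂ ≈ (-0.272, 0.878, 0.394); φ = arcsin(p_z) ≈ 23.22°, λ = atan2(p_y, p_x) ≈ 107.21°.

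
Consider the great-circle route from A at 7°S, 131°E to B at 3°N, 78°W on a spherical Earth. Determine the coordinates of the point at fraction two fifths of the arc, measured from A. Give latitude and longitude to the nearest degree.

Convert each endpoint to a unit vector on the sphere (x = cos φ cos λ, y = cos φ sin λ, z = sin φ).
The central angle between the endpoints is δ = arccos(p₁·p₂) ≈ 2.633 rad (150.8°).
Interpolate at f = 2/5 with slerp weights a = sin((1−f)δ)/sin δ ≈ 2.052, b = sin(fδ)/sin δ ≈ 1.784.
p = a·p₁ + b·p₂ ≈ (-0.966, -0.205, -0.157); φ = arcsin(p_z) ≈ -9.02°, λ = atan2(p_y, p_x) ≈ -168.04°.

≈ 9°S, 168°W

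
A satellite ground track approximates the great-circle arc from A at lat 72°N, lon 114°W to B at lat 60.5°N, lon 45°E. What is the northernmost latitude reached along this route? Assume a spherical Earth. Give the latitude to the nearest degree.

≈ 86°N

The great circle lies in the plane with unit normal n̂ = (p₁ × p₂)/|p₁ × p₂|.
Here n̂_z ≈ +0.075; the vertex latitude is φ_max = arccos|n̂_z| ≈ 85.7°.
Check via Clairaut: cos φ_max = |cos φ₁| · sin C = cos(72.0°)·sin(14.0°) ≈ 0.075, again giving ≈ 85.7°.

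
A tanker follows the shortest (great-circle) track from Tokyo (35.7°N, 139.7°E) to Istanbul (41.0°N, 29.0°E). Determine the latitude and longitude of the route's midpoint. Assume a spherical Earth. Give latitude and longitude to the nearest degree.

From cos δ = sin φ₁ sin φ₂ + cos φ₁ cos φ₂ cos Δλ, the central angle is δ ≈ 1.404 rad (80.4°).
Interpolate at f = 1/2 with slerp weights a = sin((1−f)δ)/sin δ ≈ 0.655, b = sin(fδ)/sin δ ≈ 0.655.
p = a·p₁ + b·p₂ ≈ (0.027, 0.584, 0.812); φ = arcsin(p_z) ≈ 54.26°, λ = atan2(p_y, p_x) ≈ 87.38°.

≈ (54°N, 87°E)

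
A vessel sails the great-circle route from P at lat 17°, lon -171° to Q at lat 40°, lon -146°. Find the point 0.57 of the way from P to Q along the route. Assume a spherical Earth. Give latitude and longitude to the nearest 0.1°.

≈ lat 30.7°, lon -158.2°

Convert each endpoint to a unit vector on the sphere (x = cos φ cos λ, y = cos φ sin λ, z = sin φ).
The central angle between the endpoints is δ = arccos(p₁·p₂) ≈ 0.551 rad (31.6°).
Interpolate at f = 0.57 with slerp weights a = sin((1−f)δ)/sin δ ≈ 0.448, b = sin(fδ)/sin δ ≈ 0.590.
p = a·p₁ + b·p₂ ≈ (-0.798, -0.320, 0.510); φ = arcsin(p_z) ≈ 30.69°, λ = atan2(p_y, p_x) ≈ -158.16°.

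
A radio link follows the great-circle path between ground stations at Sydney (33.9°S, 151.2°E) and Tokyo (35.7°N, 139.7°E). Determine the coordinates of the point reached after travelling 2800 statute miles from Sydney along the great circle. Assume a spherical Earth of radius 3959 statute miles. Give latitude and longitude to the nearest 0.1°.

≈ 6.2°N, 144.8°E

Convert each endpoint to a unit vector on the sphere (x = cos φ cos λ, y = cos φ sin λ, z = sin φ).
The central angle between the endpoints is δ = arccos(p₁·p₂) ≈ 1.229 rad (70.4°). The total great-circle distance is δ·R ≈ 1.229 × 3959 ≈ 4866 mi, so the target fraction is f = 2800/4866 ≈ 0.575.
Interpolate at f ≈ 0.575 with slerp weights a = sin((1−f)δ)/sin δ ≈ 0.529, b = sin(fδ)/sin δ ≈ 0.690.
p = a·p₁ + b·p₂ ≈ (-0.812, 0.574, 0.107); φ = arcsin(p_z) ≈ 6.16°, λ = atan2(p_y, p_x) ≈ 144.75°.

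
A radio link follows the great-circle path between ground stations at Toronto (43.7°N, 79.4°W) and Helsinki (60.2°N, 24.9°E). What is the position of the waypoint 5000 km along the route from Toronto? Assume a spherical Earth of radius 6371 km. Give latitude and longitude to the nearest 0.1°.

The haversine formula gives a central angle δ ≈ 1.035 rad (59.3°) between the endpoints. The total great-circle distance is δ·R ≈ 1.035 × 6371 ≈ 6592 km, so the target fraction is f = 5000/6592 ≈ 0.758.
Interpolate at f ≈ 0.758 with slerp weights a = sin((1−f)δ)/sin δ ≈ 0.288, b = sin(fδ)/sin δ ≈ 0.822.
p = a·p₁ + b·p₂ ≈ (0.409, -0.032, 0.912); φ = arcsin(p_z) ≈ 65.79°, λ = atan2(p_y, p_x) ≈ -4.53°.

≈ (65.8°N, 4.5°W)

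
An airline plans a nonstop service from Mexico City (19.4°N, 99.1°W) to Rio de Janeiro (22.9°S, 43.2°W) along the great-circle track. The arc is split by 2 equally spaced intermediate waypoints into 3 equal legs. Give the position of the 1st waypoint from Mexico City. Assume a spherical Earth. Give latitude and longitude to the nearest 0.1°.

From cos δ = sin φ₁ sin φ₂ + cos φ₁ cos φ₂ cos Δλ, the central angle is δ ≈ 1.205 rad (69.0°).
Interpolate at f = 1/3 with slerp weights a = sin((1−f)δ)/sin δ ≈ 0.771, b = sin(fδ)/sin δ ≈ 0.419.
p = a·p₁ + b·p₂ ≈ (0.166, -0.982, 0.093); φ = arcsin(p_z) ≈ 5.34°, λ = atan2(p_y, p_x) ≈ -80.39°.

≈ (5.3°N, 80.4°W)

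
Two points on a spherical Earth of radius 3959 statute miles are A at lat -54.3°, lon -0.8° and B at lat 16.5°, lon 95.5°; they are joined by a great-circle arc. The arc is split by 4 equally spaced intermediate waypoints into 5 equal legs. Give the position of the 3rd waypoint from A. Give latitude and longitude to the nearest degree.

The haversine formula gives a central angle δ ≈ 1.867 rad (107.0°) between the endpoints.
Interpolate at f = 3/5 with slerp weights a = sin((1−f)δ)/sin δ ≈ 0.710, b = sin(fδ)/sin δ ≈ 0.941.
p = a·p₁ + b·p₂ ≈ (0.328, 0.893, -0.309); φ = arcsin(p_z) ≈ -18.03°, λ = atan2(p_y, p_x) ≈ 69.83°.

≈ lat -18°, lon 70°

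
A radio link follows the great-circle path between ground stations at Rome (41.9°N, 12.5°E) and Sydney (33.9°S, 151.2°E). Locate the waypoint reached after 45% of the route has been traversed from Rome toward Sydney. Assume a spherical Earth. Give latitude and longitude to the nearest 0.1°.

The haversine formula gives a central angle δ ≈ 2.562 rad (146.8°) between the endpoints.
Interpolate at f = 0.45 with slerp weights a = sin((1−f)δ)/sin δ ≈ 1.802, b = sin(fδ)/sin δ ≈ 1.668.
p = a·p₁ + b·p₂ ≈ (0.096, 0.957, 0.273); φ = arcsin(p_z) ≈ 15.82°, λ = atan2(p_y, p_x) ≈ 84.29°.

≈ (15.8°N, 84.3°E)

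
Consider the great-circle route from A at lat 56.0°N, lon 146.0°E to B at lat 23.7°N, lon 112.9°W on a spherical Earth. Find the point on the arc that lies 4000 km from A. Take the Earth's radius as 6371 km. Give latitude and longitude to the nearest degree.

≈ lat 53°N, lon 150°W

The haversine formula gives a central angle δ ≈ 1.334 rad (76.4°) between the endpoints. The total great-circle distance is δ·R ≈ 1.334 × 6371 ≈ 8499 km, so the target fraction is f = 4000/8499 ≈ 0.471.
Interpolate at f ≈ 0.471 with slerp weights a = sin((1−f)δ)/sin δ ≈ 0.668, b = sin(fδ)/sin δ ≈ 0.604.
p = a·p₁ + b·p₂ ≈ (-0.525, -0.301, 0.796); φ = arcsin(p_z) ≈ 52.78°, λ = atan2(p_y, p_x) ≈ -150.16°.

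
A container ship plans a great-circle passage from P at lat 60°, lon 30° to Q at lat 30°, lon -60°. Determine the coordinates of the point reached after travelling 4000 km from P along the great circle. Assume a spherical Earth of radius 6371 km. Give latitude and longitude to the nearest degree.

≈ lat 51°, lon -35°

Write both endpoints as unit vectors p₁, p₂ with components (cos φ cos λ, cos φ sin λ, sin φ).
The central angle between the endpoints is δ = arccos(p₁·p₂) ≈ 1.123 rad (64.3°). The total great-circle distance is δ·R ≈ 1.123 × 6371 ≈ 7154 km, so the target fraction is f = 4000/7154 ≈ 0.559.
Interpolate at f ≈ 0.559 with slerp weights a = sin((1−f)δ)/sin δ ≈ 0.527, b = sin(fδ)/sin δ ≈ 0.652.
p = a·p₁ + b·p₂ ≈ (0.510, -0.357, 0.782); φ = arcsin(p_z) ≈ 51.47°, λ = atan2(p_y, p_x) ≈ -34.97°.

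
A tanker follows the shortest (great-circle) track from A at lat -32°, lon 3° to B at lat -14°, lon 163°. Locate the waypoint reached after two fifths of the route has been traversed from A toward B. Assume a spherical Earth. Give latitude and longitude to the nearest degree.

≈ lat -68°, lon 70°

Convert each endpoint to a unit vector on the sphere (x = cos φ cos λ, y = cos φ sin λ, z = sin φ).
The central angle between the endpoints is δ = arccos(p₁·p₂) ≈ 2.272 rad (130.2°).
Interpolate at f = 2/5 with slerp weights a = sin((1−f)δ)/sin δ ≈ 1.281, b = sin(fδ)/sin δ ≈ 1.032.
p = a·p₁ + b·p₂ ≈ (0.127, 0.350, -0.928); φ = arcsin(p_z) ≈ -68.17°, λ = atan2(p_y, p_x) ≈ 70.08°.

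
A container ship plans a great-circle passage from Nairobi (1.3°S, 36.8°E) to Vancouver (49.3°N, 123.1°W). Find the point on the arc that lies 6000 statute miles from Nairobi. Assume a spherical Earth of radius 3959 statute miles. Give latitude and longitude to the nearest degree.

The haversine formula gives a central angle δ ≈ 2.252 rad (129.0°) between the endpoints. The total great-circle distance is δ·R ≈ 2.252 × 3959 ≈ 8914 mi, so the target fraction is f = 6000/8914 ≈ 0.673.
Interpolate at f ≈ 0.673 with slerp weights a = sin((1−f)δ)/sin δ ≈ 0.864, b = sin(fδ)/sin δ ≈ 1.285.
p = a·p₁ + b·p₂ ≈ (0.234, -0.185, 0.955); φ = arcsin(p_z) ≈ 72.66°, λ = atan2(p_y, p_x) ≈ -38.25°.

≈ 73°N, 38°W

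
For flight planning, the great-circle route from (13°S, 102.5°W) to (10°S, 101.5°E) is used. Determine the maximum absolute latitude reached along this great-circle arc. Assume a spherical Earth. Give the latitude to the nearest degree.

The great circle lies in the plane with unit normal n̂ = (p₁ × p₂)/|p₁ × p₂|.
Here n̂_z ≈ -0.714; the vertex latitude is φ_max = arccos|n̂_z| ≈ 44.4°.

≈ 44°S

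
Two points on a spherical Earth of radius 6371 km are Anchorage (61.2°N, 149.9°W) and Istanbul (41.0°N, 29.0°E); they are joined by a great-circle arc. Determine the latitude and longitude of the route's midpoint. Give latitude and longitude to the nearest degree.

Write both endpoints as unit vectors p₁, p₂ with components (cos φ cos λ, cos φ sin λ, sin φ).
The central angle between the endpoints is δ = arccos(p₁·p₂) ≈ 1.358 rad (77.8°).
Interpolate at f = 1/2 with slerp weights a = sin((1−f)δ)/sin δ ≈ 0.642, b = sin(fδ)/sin δ ≈ 0.642.
p = a·p₁ + b·p₂ ≈ (0.156, 0.080, 0.984); φ = arcsin(p_z) ≈ 79.89°, λ = atan2(p_y, p_x) ≈ 27.06°.

≈ 80°N, 27°E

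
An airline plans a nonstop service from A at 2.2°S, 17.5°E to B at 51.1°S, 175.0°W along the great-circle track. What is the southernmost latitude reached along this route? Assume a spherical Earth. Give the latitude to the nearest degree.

≈ 80°S

The great circle lies in the plane with unit normal n̂ = (p₁ × p₂)/|p₁ × p₂|.
Here n̂_z ≈ +0.167; the vertex latitude is φ_max = arccos|n̂_z| ≈ 80.4°.
Check via Clairaut: cos φ_max = |cos φ₁| · sin C = cos(2.2°)·sin(170.4°) ≈ 0.167, again giving ≈ 80.4°.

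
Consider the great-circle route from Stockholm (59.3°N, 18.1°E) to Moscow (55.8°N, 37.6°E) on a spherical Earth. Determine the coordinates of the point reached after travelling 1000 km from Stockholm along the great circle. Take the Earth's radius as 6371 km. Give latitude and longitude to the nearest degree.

≈ (57°N, 34°E)

Write both endpoints as unit vectors p₁, p₂ with components (cos φ cos λ, cos φ sin λ, sin φ).
The central angle between the endpoints is δ = arccos(p₁·p₂) ≈ 0.192 rad (11.0°). The total great-circle distance is δ·R ≈ 0.192 × 6371 ≈ 1222 km, so the target fraction is f = 1000/1222 ≈ 0.819.
Interpolate at f ≈ 0.819 with slerp weights a = sin((1−f)δ)/sin δ ≈ 0.182, b = sin(fδ)/sin δ ≈ 0.820.
p = a·p₁ + b·p₂ ≈ (0.454, 0.310, 0.835); φ = arcsin(p_z) ≈ 56.65°, λ = atan2(p_y, p_x) ≈ 34.36°.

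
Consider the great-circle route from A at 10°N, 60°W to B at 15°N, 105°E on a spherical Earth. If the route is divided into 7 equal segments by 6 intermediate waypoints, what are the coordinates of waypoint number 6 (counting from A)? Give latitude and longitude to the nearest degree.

≈ 33°N, 92°E

Write both endpoints as unit vectors p₁, p₂ with components (cos φ cos λ, cos φ sin λ, sin φ).
The central angle between the endpoints is δ = arccos(p₁·p₂) ≈ 2.634 rad (150.9°).
Interpolate at f = 6/7 with slerp weights a = sin((1−f)δ)/sin δ ≈ 0.756, b = sin(fδ)/sin δ ≈ 1.591.
p = a·p₁ + b·p₂ ≈ (-0.025, 0.839, 0.543); φ = arcsin(p_z) ≈ 32.88°, λ = atan2(p_y, p_x) ≈ 91.74°.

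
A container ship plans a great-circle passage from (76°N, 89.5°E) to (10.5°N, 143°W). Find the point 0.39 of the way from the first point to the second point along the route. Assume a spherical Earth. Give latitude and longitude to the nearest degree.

≈ (62°N, 163°W)

Write both endpoints as unit vectors p₁, p₂ with components (cos φ cos λ, cos φ sin λ, sin φ).
The central angle between the endpoints is δ = arccos(p₁·p₂) ≈ 1.539 rad (88.2°).
Interpolate at f = 0.39 with slerp weights a = sin((1−f)δ)/sin δ ≈ 0.807, b = sin(fδ)/sin δ ≈ 0.565.
p = a·p₁ + b·p₂ ≈ (-0.442, -0.139, 0.886); φ = arcsin(p_z) ≈ 62.40°, λ = atan2(p_y, p_x) ≈ -162.53°.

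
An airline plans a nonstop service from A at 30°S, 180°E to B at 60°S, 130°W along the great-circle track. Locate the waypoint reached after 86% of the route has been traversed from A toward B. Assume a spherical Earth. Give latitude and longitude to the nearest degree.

Write both endpoints as unit vectors p₁, p₂ with components (cos φ cos λ, cos φ sin λ, sin φ).
The central angle between the endpoints is δ = arccos(p₁·p₂) ≈ 0.779 rad (44.7°).
Interpolate at f = 0.86 with slerp weights a = sin((1−f)δ)/sin δ ≈ 0.155, b = sin(fδ)/sin δ ≈ 0.884.
p = a·p₁ + b·p₂ ≈ (-0.418, -0.339, -0.843); φ = arcsin(p_z) ≈ -57.45°, λ = atan2(p_y, p_x) ≈ -141.01°.

≈ 57°S, 141°W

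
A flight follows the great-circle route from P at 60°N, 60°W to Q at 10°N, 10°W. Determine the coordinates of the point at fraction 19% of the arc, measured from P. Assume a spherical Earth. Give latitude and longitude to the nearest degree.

The haversine formula gives a central angle δ ≈ 1.085 rad (62.2°) between the endpoints.
Interpolate at f = 0.19 with slerp weights a = sin((1−f)δ)/sin δ ≈ 0.871, b = sin(fδ)/sin δ ≈ 0.231.
p = a·p₁ + b·p₂ ≈ (0.442, -0.417, 0.794); φ = arcsin(p_z) ≈ 52.59°, λ = atan2(p_y, p_x) ≈ -43.30°.

≈ 53°N, 43°W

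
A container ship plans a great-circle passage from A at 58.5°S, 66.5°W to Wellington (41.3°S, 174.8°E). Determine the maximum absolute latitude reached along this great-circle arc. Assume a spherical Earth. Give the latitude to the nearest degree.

≈ 68°S

The great circle lies in the plane with unit normal n̂ = (p₁ × p₂)/|p₁ × p₂|.
Here n̂_z ≈ -0.371; the vertex latitude is φ_max = arccos|n̂_z| ≈ 68.2°.
Check via Clairaut: cos φ_max = |cos φ₁| · sin C = cos(58.5°)·sin(134.7°) ≈ 0.371, again giving ≈ 68.2°.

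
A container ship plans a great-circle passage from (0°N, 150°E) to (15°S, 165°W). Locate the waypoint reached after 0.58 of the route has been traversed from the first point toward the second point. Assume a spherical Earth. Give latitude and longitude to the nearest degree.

≈ (9°S, 176°E)

The haversine formula gives a central angle δ ≈ 0.819 rad (46.9°) between the endpoints.
Interpolate at f = 0.58 with slerp weights a = sin((1−f)δ)/sin δ ≈ 0.462, b = sin(fδ)/sin δ ≈ 0.626.
p = a·p₁ + b·p₂ ≈ (-0.984, 0.074, -0.162); φ = arcsin(p_z) ≈ -9.33°, λ = atan2(p_y, p_x) ≈ 175.68°.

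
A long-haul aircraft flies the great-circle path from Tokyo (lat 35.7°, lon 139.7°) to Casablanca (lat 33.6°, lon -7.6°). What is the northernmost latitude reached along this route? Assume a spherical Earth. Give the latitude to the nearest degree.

The great circle lies in the plane with unit normal n̂ = (p₁ × p₂)/|p₁ × p₂|.
Here n̂_z ≈ -0.377; the vertex latitude is φ_max = arccos|n̂_z| ≈ 67.9°.
Check via Clairaut: cos φ_max = |cos φ₁| · sin C = cos(35.7°)·sin(27.7°) ≈ 0.377, again giving ≈ 67.9°.

≈ 68°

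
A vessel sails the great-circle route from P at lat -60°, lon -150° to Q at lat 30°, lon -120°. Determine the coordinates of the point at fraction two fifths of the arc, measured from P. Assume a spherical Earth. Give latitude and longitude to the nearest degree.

Write both endpoints as unit vectors p₁, p₂ with components (cos φ cos λ, cos φ sin λ, sin φ).
The central angle between the endpoints is δ = arccos(p₁·p₂) ≈ 1.629 rad (93.3°).
Interpolate at f = 2/5 with slerp weights a = sin((1−f)δ)/sin δ ≈ 0.830, b = sin(fδ)/sin δ ≈ 0.607.
p = a·p₁ + b·p₂ ≈ (-0.623, -0.663, -0.415); φ = arcsin(p_z) ≈ -24.55°, λ = atan2(p_y, p_x) ≈ -133.19°.

≈ lat -25°, lon -133°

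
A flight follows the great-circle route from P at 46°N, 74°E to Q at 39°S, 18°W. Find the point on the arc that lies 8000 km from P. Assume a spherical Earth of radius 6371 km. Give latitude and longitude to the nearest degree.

Convert each endpoint to a unit vector on the sphere (x = cos φ cos λ, y = cos φ sin λ, z = sin φ).
The central angle between the endpoints is δ = arccos(p₁·p₂) ≈ 2.062 rad (118.1°). The total great-circle distance is δ·R ≈ 2.062 × 6371 ≈ 13136 km, so the target fraction is f = 8000/13136 ≈ 0.609.
Interpolate at f ≈ 0.609 with slerp weights a = sin((1−f)δ)/sin δ ≈ 0.818, b = sin(fδ)/sin δ ≈ 1.078.
p = a·p₁ + b·p₂ ≈ (0.954, 0.288, -0.090); φ = arcsin(p_z) ≈ -5.16°, λ = atan2(p_y, p_x) ≈ 16.78°.

≈ 5°S, 17°E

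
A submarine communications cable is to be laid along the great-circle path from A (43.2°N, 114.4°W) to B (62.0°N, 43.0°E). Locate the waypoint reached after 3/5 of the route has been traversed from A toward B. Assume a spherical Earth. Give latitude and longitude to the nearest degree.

≈ (82°N, 48°W)

From cos δ = sin φ₁ sin φ₂ + cos φ₁ cos φ₂ cos Δλ, the central angle is δ ≈ 1.278 rad (73.2°).
Interpolate at f = 3/5 with slerp weights a = sin((1−f)δ)/sin δ ≈ 0.511, b = sin(fδ)/sin δ ≈ 0.725.
p = a·p₁ + b·p₂ ≈ (0.095, -0.107, 0.990); φ = arcsin(p_z) ≈ 81.77°, λ = atan2(p_y, p_x) ≈ -48.47°.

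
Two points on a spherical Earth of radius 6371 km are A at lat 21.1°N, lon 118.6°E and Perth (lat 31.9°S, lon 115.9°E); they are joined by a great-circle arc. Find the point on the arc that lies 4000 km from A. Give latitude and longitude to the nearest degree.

≈ lat 15°S, lon 117°E

Convert each endpoint to a unit vector on the sphere (x = cos φ cos λ, y = cos φ sin λ, z = sin φ).
The central angle between the endpoints is δ = arccos(p₁·p₂) ≈ 0.926 rad (53.1°). The total great-circle distance is δ·R ≈ 0.926 × 6371 ≈ 5900 km, so the target fraction is f = 4000/5900 ≈ 0.678.
Interpolate at f ≈ 0.678 with slerp weights a = sin((1−f)δ)/sin δ ≈ 0.368, b = sin(fδ)/sin δ ≈ 0.735.
p = a·p₁ + b·p₂ ≈ (-0.437, 0.862, -0.256); φ = arcsin(p_z) ≈ -14.83°, λ = atan2(p_y, p_x) ≈ 116.86°.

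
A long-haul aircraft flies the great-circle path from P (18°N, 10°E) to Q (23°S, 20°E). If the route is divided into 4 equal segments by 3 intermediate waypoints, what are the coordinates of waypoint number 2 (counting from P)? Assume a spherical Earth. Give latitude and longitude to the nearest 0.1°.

Write both endpoints as unit vectors p₁, p₂ with components (cos φ cos λ, cos φ sin λ, sin φ).
The central angle between the endpoints is δ = arccos(p₁·p₂) ≈ 0.736 rad (42.1°).
Interpolate at f = 2/4 with slerp weights a = sin((1−f)δ)/sin δ ≈ 0.536, b = sin(fδ)/sin δ ≈ 0.536.
p = a·p₁ + b·p₂ ≈ (0.965, 0.257, -0.044); φ = arcsin(p_z) ≈ -2.51°, λ = atan2(p_y, p_x) ≈ 14.92°.

≈ (2.5°S, 14.9°E)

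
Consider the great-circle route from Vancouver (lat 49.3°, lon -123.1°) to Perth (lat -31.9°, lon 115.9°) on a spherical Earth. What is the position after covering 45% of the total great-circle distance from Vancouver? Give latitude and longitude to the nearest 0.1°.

≈ lat 21.7°, lon 168.2°

The haversine formula gives a central angle δ ≈ 2.326 rad (133.3°) between the endpoints.
Interpolate at f = 0.45 with slerp weights a = sin((1−f)δ)/sin δ ≈ 1.316, b = sin(fδ)/sin δ ≈ 1.190.
p = a·p₁ + b·p₂ ≈ (-0.910, 0.190, 0.369); φ = arcsin(p_z) ≈ 21.66°, λ = atan2(p_y, p_x) ≈ 168.23°.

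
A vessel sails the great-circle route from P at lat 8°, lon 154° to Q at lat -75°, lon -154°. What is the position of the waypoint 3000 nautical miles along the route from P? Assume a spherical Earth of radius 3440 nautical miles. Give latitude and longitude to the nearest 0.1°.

≈ lat -40.7°, lon 165.9°

Convert each endpoint to a unit vector on the sphere (x = cos φ cos λ, y = cos φ sin λ, z = sin φ).
The central angle between the endpoints is δ = arccos(p₁·p₂) ≈ 1.547 rad (88.7°). The total great-circle distance is δ·R ≈ 1.547 × 3440 ≈ 5323 nmi, so the target fraction is f = 3000/5323 ≈ 0.564.
Interpolate at f ≈ 0.564 with slerp weights a = sin((1−f)δ)/sin δ ≈ 0.625, b = sin(fδ)/sin δ ≈ 0.766.
p = a·p₁ + b·p₂ ≈ (-0.735, 0.185, -0.653); φ = arcsin(p_z) ≈ -40.75°, λ = atan2(p_y, p_x) ≈ 165.90°.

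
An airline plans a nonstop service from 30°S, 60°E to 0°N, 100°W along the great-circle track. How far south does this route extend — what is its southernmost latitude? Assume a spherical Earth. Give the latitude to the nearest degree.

The great circle lies in the plane with unit normal n̂ = (p₁ × p₂)/|p₁ × p₂|.
Here n̂_z ≈ -0.510; the vertex latitude is φ_max = arccos|n̂_z| ≈ 59.4°.
Check via Clairaut: cos φ_max = |cos φ₁| · sin C = cos(30.0°)·sin(143.9°) ≈ 0.510, again giving ≈ 59.4°.

≈ 59°S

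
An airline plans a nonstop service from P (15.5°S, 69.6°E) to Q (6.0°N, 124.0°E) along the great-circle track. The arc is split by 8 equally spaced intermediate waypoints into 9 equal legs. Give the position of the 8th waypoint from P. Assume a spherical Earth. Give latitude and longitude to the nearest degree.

≈ (4°N, 118°E)

Convert each endpoint to a unit vector on the sphere (x = cos φ cos λ, y = cos φ sin λ, z = sin φ).
The central angle between the endpoints is δ = arccos(p₁·p₂) ≈ 1.012 rad (58.0°).
Interpolate at f = 8/9 with slerp weights a = sin((1−f)δ)/sin δ ≈ 0.132, b = sin(fδ)/sin δ ≈ 0.924.
p = a·p₁ + b·p₂ ≈ (-0.469, 0.881, 0.061); φ = arcsin(p_z) ≈ 3.51°, λ = atan2(p_y, p_x) ≈ 118.04°.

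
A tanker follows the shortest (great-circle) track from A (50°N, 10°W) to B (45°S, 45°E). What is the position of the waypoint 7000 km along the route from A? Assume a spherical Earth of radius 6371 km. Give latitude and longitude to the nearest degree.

The haversine formula gives a central angle δ ≈ 1.856 rad (106.3°) between the endpoints. The total great-circle distance is δ·R ≈ 1.856 × 6371 ≈ 11822 km, so the target fraction is f = 7000/11822 ≈ 0.592.
Interpolate at f ≈ 0.592 with slerp weights a = sin((1−f)δ)/sin δ ≈ 0.715, b = sin(fδ)/sin δ ≈ 0.928.
p = a·p₁ + b·p₂ ≈ (0.917, 0.384, -0.108); φ = arcsin(p_z) ≈ -6.21°, λ = atan2(p_y, p_x) ≈ 22.73°.

≈ (6°S, 23°E)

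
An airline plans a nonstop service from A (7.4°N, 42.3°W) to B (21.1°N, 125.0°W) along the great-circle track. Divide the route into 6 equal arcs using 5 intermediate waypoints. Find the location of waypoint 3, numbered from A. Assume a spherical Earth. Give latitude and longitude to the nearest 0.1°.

Write both endpoints as unit vectors p₁, p₂ with components (cos φ cos λ, cos φ sin λ, sin φ).
The central angle between the endpoints is δ = arccos(p₁·p₂) ≈ 1.406 rad (80.6°).
Interpolate at f = 3/6 with slerp weights a = sin((1−f)δ)/sin δ ≈ 0.655, b = sin(fδ)/sin δ ≈ 0.655.
p = a·p₁ + b·p₂ ≈ (0.130, -0.938, 0.320); φ = arcsin(p_z) ≈ 18.69°, λ = atan2(p_y, p_x) ≈ -82.11°.

≈ (18.7°N, 82.1°W)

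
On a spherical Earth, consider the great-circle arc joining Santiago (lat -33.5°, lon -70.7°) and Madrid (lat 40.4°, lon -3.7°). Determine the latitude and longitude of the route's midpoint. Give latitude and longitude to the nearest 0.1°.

≈ lat 4.1°, lon -38.9°

Write both endpoints as unit vectors p₁, p₂ with components (cos φ cos λ, cos φ sin λ, sin φ).
The central angle between the endpoints is δ = arccos(p₁·p₂) ≈ 1.681 rad (96.3°).
Interpolate at f = 1/2 with slerp weights a = sin((1−f)δ)/sin δ ≈ 0.749, b = sin(fδ)/sin δ ≈ 0.749.
p = a·p₁ + b·p₂ ≈ (0.776, -0.627, 0.072); φ = arcsin(p_z) ≈ 4.13°, λ = atan2(p_y, p_x) ≈ -38.92°.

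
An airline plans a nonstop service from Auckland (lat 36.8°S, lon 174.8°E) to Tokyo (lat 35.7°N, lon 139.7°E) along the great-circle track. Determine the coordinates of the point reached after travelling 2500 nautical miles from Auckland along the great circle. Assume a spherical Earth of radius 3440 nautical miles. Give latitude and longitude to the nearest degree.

Convert each endpoint to a unit vector on the sphere (x = cos φ cos λ, y = cos φ sin λ, z = sin φ).
The central angle between the endpoints is δ = arccos(p₁·p₂) ≈ 1.387 rad (79.5°). The total great-circle distance is δ·R ≈ 1.387 × 3440 ≈ 4772 nmi, so the target fraction is f = 2500/4772 ≈ 0.524.
Interpolate at f ≈ 0.524 with slerp weights a = sin((1−f)δ)/sin δ ≈ 0.624, b = sin(fδ)/sin δ ≈ 0.676.
p = a·p₁ + b·p₂ ≈ (-0.916, 0.400, 0.021); φ = arcsin(p_z) ≈ 1.18°, λ = atan2(p_y, p_x) ≈ 156.40°.

≈ lat 1°N, lon 156°E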